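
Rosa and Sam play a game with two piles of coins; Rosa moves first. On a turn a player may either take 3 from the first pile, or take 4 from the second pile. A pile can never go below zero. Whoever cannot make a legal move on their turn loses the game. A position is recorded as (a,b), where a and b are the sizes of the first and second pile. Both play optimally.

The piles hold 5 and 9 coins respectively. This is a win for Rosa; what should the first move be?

Compute win/loss labels from the base case upward. A position with no move is L. Any other position is W if it can reach an L in one move, else L.
No move ever increases a pile, so every position that can arise here has a ≤ 5 and b ≤ 9; it is enough to label the cells with 0 ≤ a ≤ 5 and 0 ≤ b ≤ 9.
Every move lowers a or b (never raises either), so fill the grid row by row in increasing a, and left to right within a row: each cell's successors are then already labelled.
      b=0  b=1  b=2  b=3  b=4  b=5  b=6  b=7  b=8  b=9
a=0:    L    L    L    L    W    W    W    W    L    L
a=1:    L    L    L    L    W    W    W    W    L    L
a=2:    L    L    L    L    W    W    W    W    L    L
a=3:    W    W    W    W    L    L    L    L    W    W
a=4:    W    W    W    W    L    L    L    L    W    W
a=5:    W    W    W    W    L    L    L    L    W    W
Cells with no legal move (terminal, hence L): (0,0), (0,1), (0,2), (0,3), (1,0), (1,1), (1,2), (1,3), (2,0), (2,1), (2,2), (2,3).
The remaining L cells, each justified by listing all of its moves:
(0,8): →(0,4)(W) only, which is W, so L
(0,9): →(0,5)(W) only, which is W, so L
(1,8): →(1,4)(W) only, which is W, so L
(1,9): →(1,5)(W) only, which is W, so L
(2,8): →(2,4)(W) only, which is W, so L
(2,9): →(2,5)(W) only, which is W, so L
(3,4): →(0,4)(W), (3,0)(W) — all W, so L
(3,5): →(0,5)(W), (3,1)(W) — all W, so L
(3,6): →(0,6)(W), (3,2)(W) — all W, so L
(3,7): →(0,7)(W), (3,3)(W) — all W, so L
(4,4): →(1,4)(W), (4,0)(W) — all W, so L
(4,5): →(1,5)(W), (4,1)(W) — all W, so L
(4,6): →(1,6)(W), (4,2)(W) — all W, so L
(4,7): →(1,7)(W), (4,3)(W) — all W, so L
(5,4): →(2,4)(W), (5,0)(W) — all W, so L
(5,5): →(2,5)(W), (5,1)(W) — all W, so L
(5,6): →(2,6)(W), (5,2)(W) — all W, so L
(5,7): →(2,7)(W), (5,3)(W) — all W, so L
Every other cell has at least one move into one of the L cells above, so it is W.
From (5,9), the L positions reachable in one move are: (2,9), (5,5). Any move reaching one of these is winning.

Move to (2,9).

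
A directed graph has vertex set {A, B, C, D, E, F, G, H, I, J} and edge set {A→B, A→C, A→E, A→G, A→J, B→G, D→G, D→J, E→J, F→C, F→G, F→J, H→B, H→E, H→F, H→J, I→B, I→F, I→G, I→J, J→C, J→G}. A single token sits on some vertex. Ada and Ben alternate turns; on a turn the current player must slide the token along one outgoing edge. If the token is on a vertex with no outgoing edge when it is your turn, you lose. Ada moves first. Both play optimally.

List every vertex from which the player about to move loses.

Classify positions by backward induction: terminal positions (no move available) are L. From any other position, the mover wins iff some move reaches an L.
Every edge goes from a vertex to one that appears earlier in the order C, G, J, F, B, E, A, H, D, I, so processing vertices in that order labels each vertex after all of its successors.
C: no outgoing edge → L
G: no outgoing edge → L
J: W (go to G, an L position)
F: W (go to G, an L position)
B: W (go to G, an L position)
E: L (sole option J(W) is W)
A: W (go to E, an L position)
H: W (go to E, an L position)
D: W (go to G, an L position)
I: W (go to G, an L position)
Reading off the rows marked L gives the requested list; there are 3 such vertices.

C, E, G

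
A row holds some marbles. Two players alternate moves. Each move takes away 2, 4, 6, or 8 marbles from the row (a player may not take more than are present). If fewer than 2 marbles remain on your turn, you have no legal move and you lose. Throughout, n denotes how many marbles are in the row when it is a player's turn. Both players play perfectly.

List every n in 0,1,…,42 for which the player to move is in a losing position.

Work bottom-up. With no move the player to move loses. Otherwise the position is W if at least one move leads to an L position for the opponent, and L if every move leads to a W.
n=0: no move → L
n=1: no move → L
n=2: can move to 0, which is L ⇒ W
n=3: can move to 1, which is L ⇒ W
n=4: can move to 0, which is L ⇒ W
n=5: can move to 1, which is L ⇒ W
n=6: can move to 0, which is L ⇒ W
n=7: can move to 1, which is L ⇒ W
n=8: can move to 0, which is L ⇒ W
n=9: can move to 1, which is L ⇒ W
n=10: moves to 8(W), 6(W), 4(W), 2(W); every one is W ⇒ L
n=11: moves to 9(W), 7(W), 5(W), 3(W); every one is W ⇒ L
n=12: can move to 10, which is L ⇒ W
n=13: can move to 11, which is L ⇒ W
n=14: can move to 10, which is L ⇒ W
n=15: can move to 11, which is L ⇒ W
n=16: can move to 10, which is L ⇒ W
n=17: can move to 11, which is L ⇒ W
n=18: can move to 10, which is L ⇒ W
n=19: can move to 11, which is L ⇒ W
n=20: moves to 18(W), 16(W), 14(W), 12(W); every one is W ⇒ L
n=21: moves to 19(W), 17(W), 15(W), 13(W); every one is W ⇒ L
n=22: can move to 20, which is L ⇒ W
n=23: can move to 21, which is L ⇒ W
n=24: can move to 20, which is L ⇒ W
n=25: can move to 21, which is L ⇒ W
n=26: can move to 20, which is L ⇒ W
n=27: can move to 21, which is L ⇒ W
n=28: can move to 20, which is L ⇒ W
n=29: can move to 21, which is L ⇒ W
n=30: moves to 28(W), 26(W), 24(W), 22(W); every one is W ⇒ L
n=31: moves to 29(W), 27(W), 25(W), 23(W); every one is W ⇒ L
n=32: can move to 30, which is L ⇒ W
n=33: can move to 31, which is L ⇒ W
n=34: can move to 30, which is L ⇒ W
n=35: can move to 31, which is L ⇒ W
n=36: can move to 30, which is L ⇒ W
n=37: can move to 31, which is L ⇒ W
n=38: can move to 30, which is L ⇒ W
n=39: can move to 31, which is L ⇒ W
n=40: moves to 38(W), 36(W), 34(W), 32(W); every one is W ⇒ L
n=41: moves to 39(W), 37(W), 35(W), 33(W); every one is W ⇒ L
n=42: can move to 40, which is L ⇒ W
The losing starting values of n are exactly the entries labelled L in this table (10 of them).

0, 1, 10, 11, 20, 21, 30, 31, 40, 41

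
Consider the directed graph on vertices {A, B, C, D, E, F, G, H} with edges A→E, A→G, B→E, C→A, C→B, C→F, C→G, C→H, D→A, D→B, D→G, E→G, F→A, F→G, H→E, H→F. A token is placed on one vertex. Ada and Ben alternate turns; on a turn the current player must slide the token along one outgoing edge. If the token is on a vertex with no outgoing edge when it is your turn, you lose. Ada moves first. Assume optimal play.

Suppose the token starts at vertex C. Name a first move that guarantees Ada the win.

Move to H.

Label each position W (a win for the player to move) or L (a loss). A position with no legal move is L; any other position is W exactly when some move reaches an L, and L when every move reaches a W.
Every edge goes from a vertex to one that appears earlier in the order G, E, A, F, B, D, H, C, so processing vertices in that order labels each vertex after all of its successors.
G: no outgoing edge → L
E: can move to G, which is L ⇒ W
A: can move to G, which is L ⇒ W
F: can move to G, which is L ⇒ W
B: the only move is to E(W), a W ⇒ L
D: can move to B, which is L ⇒ W
H: moves to F(W), E(W); every one is W ⇒ L
C: can move to H, which is L ⇒ W
From C, the L positions reachable in one move are: H, B, G. Any move reaching one of these is winning.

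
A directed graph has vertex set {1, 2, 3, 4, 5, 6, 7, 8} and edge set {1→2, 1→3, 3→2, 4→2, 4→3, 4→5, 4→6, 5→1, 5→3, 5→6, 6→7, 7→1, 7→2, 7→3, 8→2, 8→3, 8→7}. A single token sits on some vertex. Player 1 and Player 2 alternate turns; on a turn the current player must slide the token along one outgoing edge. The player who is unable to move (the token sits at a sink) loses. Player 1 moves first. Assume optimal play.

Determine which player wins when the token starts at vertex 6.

Positions with no move are L. A position that does have a move is losing for the player to move precisely when every available move leads to a winning position for the opponent. Fill in the labels:
Every edge goes from a vertex to one that appears earlier in the order 2, 3, 1, 7, 8, 6, 5, 4, so processing vertices in that order labels each vertex after all of its successors.
2: no outgoing edge → L
3: reaches L-position 2 → W
1: reaches L-position 2 → W
7: reaches L-position 2 → W
8: reaches L-position 2 → W
6: only reaches 7(W), which is W → L
5: reaches L-position 6 → W
4: reaches L-position 6 → W
The starting position 6 is L: whatever Player 1 does, the opponent receives a W position.

Player 2 wins.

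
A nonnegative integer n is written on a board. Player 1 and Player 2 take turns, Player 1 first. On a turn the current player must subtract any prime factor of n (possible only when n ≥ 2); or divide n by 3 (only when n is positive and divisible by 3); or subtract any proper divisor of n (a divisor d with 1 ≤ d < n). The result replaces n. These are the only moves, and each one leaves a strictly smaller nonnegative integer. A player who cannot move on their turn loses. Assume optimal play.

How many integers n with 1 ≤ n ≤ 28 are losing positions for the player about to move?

Classify positions by backward induction: terminal positions (no move available) are L. From any other position, the mover wins iff some move reaches an L.
n=0: no move → L
n=1: no move → L
n=2: →0(L), so W
n=3: →0(L), so W
n=4: →2(W), 3(W) — all W, so L
n=5: →0(L), so W
n=6: →4(L), so W
n=7: →0(L), so W
n=8: →4(L), so W
n=9: →3(W), 6(W), 8(W) — all W, so L
n=10: →9(L), so W
n=11: →0(L), so W
n=12: →4(L), so W
n=13: →0(L), so W
n=14: →7(W), 12(W), 13(W) — all W, so L
n=15: →14(L), so W
n=16: →14(L), so W
n=17: →0(L), so W
n=18: →9(L), so W
n=19: →0(L), so W
n=20: →10(W), 15(W), 16(W), 18(W), 19(W) — all W, so L
n=21: →14(L), so W
n=22: →20(L), so W
n=23: →0(L), so W
n=24: →20(L), so W
n=25: →20(L), so W
n=26: →13(W), 24(W), 25(W) — all W, so L
n=27: →9(L), so W
n=28: →14(L), so W
L entries with 1 ≤ n ≤ 28 (n=0 is outside the asked range and is not counted): n = 1, 4, 9, 14, 20, 26; that makes 6.

6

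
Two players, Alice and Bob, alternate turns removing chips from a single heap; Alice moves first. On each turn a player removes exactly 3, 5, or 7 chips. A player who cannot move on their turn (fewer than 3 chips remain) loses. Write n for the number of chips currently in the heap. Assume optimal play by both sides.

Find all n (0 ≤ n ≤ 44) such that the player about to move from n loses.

0, 1, 2, 10, 11, 12, 20, 21, 22, 30, 31, 32, 40, 41, 42

Work bottom-up. With no move the player to move loses. Otherwise the position is W if at least one move leads to an L position for the opponent, and L if every move leads to a W.
n=0: no move → L
n=1: no move → L
n=2: no move → L
n=3: can move to 0, which is L ⇒ W
n=4: can move to 1, which is L ⇒ W
n=5: can move to 2, which is L ⇒ W
n=6: can move to 1, which is L ⇒ W
n=7: can move to 2, which is L ⇒ W
n=8: can move to 1, which is L ⇒ W
n=9: can move to 2, which is L ⇒ W
n=10: moves to 7(W), 5(W), 3(W); every one is W ⇒ L
n=11: moves to 8(W), 6(W), 4(W); every one is W ⇒ L
n=12: moves to 9(W), 7(W), 5(W); every one is W ⇒ L
n=13: can move to 10, which is L ⇒ W
n=14: can move to 11, which is L ⇒ W
n=15: can move to 12, which is L ⇒ W
n=16: can move to 11, which is L ⇒ W
n=17: can move to 12, which is L ⇒ W
n=18: can move to 11, which is L ⇒ W
n=19: can move to 12, which is L ⇒ W
n=20: moves to 17(W), 15(W), 13(W); every one is W ⇒ L
n=21: moves to 18(W), 16(W), 14(W); every one is W ⇒ L
n=22: moves to 19(W), 17(W), 15(W); every one is W ⇒ L
n=23: can move to 20, which is L ⇒ W
n=24: can move to 21, which is L ⇒ W
n=25: can move to 22, which is L ⇒ W
n=26: can move to 21, which is L ⇒ W
n=27: can move to 22, which is L ⇒ W
n=28: can move to 21, which is L ⇒ W
n=29: can move to 22, which is L ⇒ W
n=30: moves to 27(W), 25(W), 23(W); every one is W ⇒ L
n=31: moves to 28(W), 26(W), 24(W); every one is W ⇒ L
n=32: moves to 29(W), 27(W), 25(W); every one is W ⇒ L
n=33: can move to 30, which is L ⇒ W
n=34: can move to 31, which is L ⇒ W
n=35: can move to 32, which is L ⇒ W
n=36: can move to 31, which is L ⇒ W
n=37: can move to 32, which is L ⇒ W
n=38: can move to 31, which is L ⇒ W
n=39: can move to 32, which is L ⇒ W
n=40: moves to 37(W), 35(W), 33(W); every one is W ⇒ L
n=41: moves to 38(W), 36(W), 34(W); every one is W ⇒ L
n=42: moves to 39(W), 37(W), 35(W); every one is W ⇒ L
n=43: can move to 40, which is L ⇒ W
n=44: can move to 41, which is L ⇒ W
The losing starting values of n are exactly the entries labelled L in this table (15 of them).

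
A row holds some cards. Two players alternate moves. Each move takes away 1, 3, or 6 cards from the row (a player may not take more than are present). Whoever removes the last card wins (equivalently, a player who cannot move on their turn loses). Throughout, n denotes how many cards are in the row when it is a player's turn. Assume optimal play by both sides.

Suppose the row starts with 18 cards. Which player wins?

The second player wins.

Use the standard recursion: the mover loses at a terminal position; elsewhere, the mover wins exactly when some move hands the opponent an L position.
n=0: no move → L
n=1: reaches L-position 0 → W
n=2: only reaches 1(W), which is W → L
n=3: reaches L-position 2 → W
n=4: only reaches 3(W), 1(W), all W → L
n=5: reaches L-position 4 → W
n=6: reaches L-position 0 → W
n=7: reaches L-position 4 → W
n=8: reaches L-position 2 → W
n=9: only reaches 8(W), 6(W), 3(W), all W → L
n=10: reaches L-position 9 → W
n=11: only reaches 10(W), 8(W), 5(W), all W → L
n=12: reaches L-position 11 → W
n=13: only reaches 12(W), 10(W), 7(W), all W → L
n=14: reaches L-position 13 → W
n=15: reaches L-position 9 → W
n=16: reaches L-position 13 → W
n=17: reaches L-position 11 → W
n=18: only reaches 17(W), 15(W), 12(W), all W → L
The starting position 18 is L: whatever the player to move does, the opponent receives a W position.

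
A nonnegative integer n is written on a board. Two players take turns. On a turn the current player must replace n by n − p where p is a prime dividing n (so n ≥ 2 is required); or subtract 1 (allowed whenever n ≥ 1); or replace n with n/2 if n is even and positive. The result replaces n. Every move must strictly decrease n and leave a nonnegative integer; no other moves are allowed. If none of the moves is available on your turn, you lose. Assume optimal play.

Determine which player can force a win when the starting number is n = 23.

The first player wins.

Compute win/loss labels from the base case upward. A position with no move is L. Any other position is W if it can reach an L in one move, else L.
n=0: no move → L
n=1: can move to 0, which is L ⇒ W
n=2: can move to 0, which is L ⇒ W
n=3: can move to 0, which is L ⇒ W
n=4: moves to 2(W), 3(W); every one is W ⇒ L
n=5: can move to 0, which is L ⇒ W
n=6: can move to 4, which is L ⇒ W
n=7: can move to 0, which is L ⇒ W
n=8: can move to 4, which is L ⇒ W
n=9: moves to 6(W), 8(W); every one is W ⇒ L
n=10: can move to 9, which is L ⇒ W
n=11: can move to 0, which is L ⇒ W
n=12: can move to 9, which is L ⇒ W
n=13: can move to 0, which is L ⇒ W
n=14: moves to 7(W), 12(W), 13(W); every one is W ⇒ L
n=15: can move to 14, which is L ⇒ W
n=16: can move to 14, which is L ⇒ W
n=17: can move to 0, which is L ⇒ W
n=18: can move to 9, which is L ⇒ W
n=19: can move to 0, which is L ⇒ W
n=20: moves to 10(W), 15(W), 18(W), 19(W); every one is W ⇒ L
n=21: can move to 14, which is L ⇒ W
n=22: can move to 20, which is L ⇒ W
n=23: can move to 0, which is L ⇒ W
From 23 the player to move can move to 0, reaching an L position.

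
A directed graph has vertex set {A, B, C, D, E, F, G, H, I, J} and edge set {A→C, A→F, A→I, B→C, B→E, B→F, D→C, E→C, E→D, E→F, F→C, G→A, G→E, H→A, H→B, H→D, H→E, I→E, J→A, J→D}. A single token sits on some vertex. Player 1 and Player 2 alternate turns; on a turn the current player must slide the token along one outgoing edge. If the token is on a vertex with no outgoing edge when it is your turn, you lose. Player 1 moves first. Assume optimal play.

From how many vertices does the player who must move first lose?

Label each position W (a win for the player to move) or L (a loss). A position with no legal move is L; any other position is W exactly when some move reaches an L, and L when every move reaches a W.
Every edge goes from a vertex to one that appears earlier in the order C, D, F, E, I, B, A, G, H, J, so processing vertices in that order labels each vertex after all of its successors.
C: no outgoing edge → L
D: can move to C, which is L ⇒ W
F: can move to C, which is L ⇒ W
E: can move to C, which is L ⇒ W
I: the only move is to E(W), a W ⇒ L
B: can move to C, which is L ⇒ W
A: can move to I, which is L ⇒ W
G: moves to A(W), E(W); every one is W ⇒ L
H: moves to A(W), B(W), E(W), D(W); every one is W ⇒ L
J: moves to A(W), D(W); every one is W ⇒ L
The L vertices are C, G, H, I, J; that is 5 in all.

5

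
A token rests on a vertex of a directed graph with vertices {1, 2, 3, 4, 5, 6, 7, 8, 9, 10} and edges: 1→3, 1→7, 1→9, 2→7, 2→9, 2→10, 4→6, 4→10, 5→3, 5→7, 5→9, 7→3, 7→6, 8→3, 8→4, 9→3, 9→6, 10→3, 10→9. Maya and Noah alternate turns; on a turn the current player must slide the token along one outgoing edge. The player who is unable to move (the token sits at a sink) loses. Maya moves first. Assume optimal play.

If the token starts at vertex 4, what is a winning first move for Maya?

Move to 6.

Classify positions by backward induction: terminal positions (no move available) are L. From any other position, the mover wins iff some move reaches an L.
Every edge goes from a vertex to one that appears earlier in the order 3, 6, 9, 10, 7, 5, 4, 1, 2, 8, so processing vertices in that order labels each vertex after all of its successors.
3: no outgoing edge → L
6: no outgoing edge → L
9: can move to 6, which is L ⇒ W
10: can move to 3, which is L ⇒ W
7: can move to 6, which is L ⇒ W
5: can move to 3, which is L ⇒ W
4: can move to 6, which is L ⇒ W
1: can move to 3, which is L ⇒ W
2: moves to 7(W), 10(W), 9(W); every one is W ⇒ L
8: can move to 3, which is L ⇒ W
From 4, the L positions reachable in one move are: 6.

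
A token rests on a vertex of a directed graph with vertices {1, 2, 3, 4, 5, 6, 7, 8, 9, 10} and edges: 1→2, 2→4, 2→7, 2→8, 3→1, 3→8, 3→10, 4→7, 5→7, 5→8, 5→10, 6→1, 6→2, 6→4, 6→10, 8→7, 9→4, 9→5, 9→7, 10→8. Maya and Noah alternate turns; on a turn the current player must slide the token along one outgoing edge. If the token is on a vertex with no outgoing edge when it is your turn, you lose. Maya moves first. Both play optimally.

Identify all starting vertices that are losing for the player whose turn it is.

1, 7, 10

Classify positions by backward induction: terminal positions (no move available) are L. From any other position, the mover wins iff some move reaches an L.
Every edge goes from a vertex to one that appears earlier in the order 7, 4, 8, 2, 10, 1, 6, 5, 3, 9, so processing vertices in that order labels each vertex after all of its successors.
7: no outgoing edge → L
4: →7(L), so W
8: →7(L), so W
2: →7(L), so W
10: →8(W) only, which is W, so L
1: →2(W) only, which is W, so L
6: →1(L), so W
5: →10(L), so W
3: →1(L), so W
9: →7(L), so W
Reading off the rows marked L gives the requested list; there are 3 such vertices.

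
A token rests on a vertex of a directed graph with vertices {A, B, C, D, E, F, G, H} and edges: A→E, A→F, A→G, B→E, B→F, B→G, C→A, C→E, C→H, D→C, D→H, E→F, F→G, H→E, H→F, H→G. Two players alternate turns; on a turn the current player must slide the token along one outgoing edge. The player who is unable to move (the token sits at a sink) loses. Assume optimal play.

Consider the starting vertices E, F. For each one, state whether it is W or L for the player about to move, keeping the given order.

Positions with no move are L. A position that does have a move is losing for the player to move precisely when every available move leads to a winning position for the opponent. Fill in the labels:
Every edge goes from a vertex to one that appears earlier in the order G, F, E, A, B, H, C, D, so processing vertices in that order labels each vertex after all of its successors.
G: no outgoing edge → L
F: W (go to G, an L position)
E: L (sole option F(W) is W)
A: W (go to E, an L position)
B: W (go to E, an L position)
H: W (go to E, an L position)
C: W (go to E, an L position)
D: L (options C(W), H(W) are all W)

E: L, F: W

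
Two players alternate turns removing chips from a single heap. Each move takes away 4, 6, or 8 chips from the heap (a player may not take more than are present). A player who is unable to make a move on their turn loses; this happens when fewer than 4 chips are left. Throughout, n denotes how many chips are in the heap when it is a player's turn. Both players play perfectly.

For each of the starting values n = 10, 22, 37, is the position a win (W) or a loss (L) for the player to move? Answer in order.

10: W, 22: W, 37: L

Use the standard recursion: the mover loses at a terminal position; elsewhere, the mover wins exactly when some move hands the opponent an L position.
n=0: no move → L
n=1: no move → L
n=2: no move → L
n=3: no move → L
n=4: W (go to 0, an L position)
n=5: W (go to 1, an L position)
n=6: W (go to 2, an L position)
n=7: W (go to 3, an L position)
n=8: W (go to 2, an L position)
n=9: W (go to 3, an L position)
n=10: W (go to 2, an L position)
n=11: W (go to 3, an L position)
n=12: L (options 8(W), 6(W), 4(W) are all W)
n=13: L (options 9(W), 7(W), 5(W) are all W)
n=14: L (options 10(W), 8(W), 6(W) are all W)
n=15: L (options 11(W), 9(W), 7(W) are all W)
n=16: W (go to 12, an L position)
n=17: W (go to 13, an L position)
n=18: W (go to 14, an L position)
n=19: W (go to 15, an L position)
n=20: W (go to 14, an L position)
n=21: W (go to 15, an L position)
n=22: W (go to 14, an L position)
n=23: W (go to 15, an L position)
n=24: L (options 20(W), 18(W), 16(W) are all W)
n=25: L (options 21(W), 19(W), 17(W) are all W)
n=26: L (options 22(W), 20(W), 18(W) are all W)
n=27: L (options 23(W), 21(W), 19(W) are all W)
n=28: W (go to 24, an L position)
n=29: W (go to 25, an L position)
n=30: W (go to 26, an L position)
n=31: W (go to 27, an L position)
n=32: W (go to 26, an L position)
n=33: W (go to 27, an L position)
n=34: W (go to 26, an L position)
n=35: W (go to 27, an L position)
n=36: L (options 32(W), 30(W), 28(W) are all W)
n=37: L (options 33(W), 31(W), 29(W) are all W)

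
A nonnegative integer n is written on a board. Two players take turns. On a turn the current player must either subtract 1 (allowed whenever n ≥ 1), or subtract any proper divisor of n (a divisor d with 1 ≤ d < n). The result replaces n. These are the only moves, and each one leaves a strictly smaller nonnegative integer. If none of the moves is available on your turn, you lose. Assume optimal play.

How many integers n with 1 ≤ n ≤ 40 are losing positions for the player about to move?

Classify positions by backward induction: terminal positions (no move available) are L. From any other position, the mover wins iff some move reaches an L.
n=0: no move → L
n=1: →0(L), so W
n=2: →1(W) only, which is W, so L
n=3: →2(L), so W
n=4: →2(L), so W
n=5: →4(W) only, which is W, so L
n=6: →5(L), so W
n=7: →6(W) only, which is W, so L
n=8: →7(L), so W
n=9: →6(W), 8(W) — all W, so L
n=10: →5(L), so W
n=11: →10(W) only, which is W, so L
n=12: →9(L), so W
n=13: →12(W) only, which is W, so L
n=14: →7(L), so W
n=15: →10(W), 12(W), 14(W) — all W, so L
n=16: →15(L), so W
n=17: →16(W) only, which is W, so L
n=18: →9(L), so W
n=19: →18(W) only, which is W, so L
n=20: →15(L), so W
n=21: →14(W), 18(W), 20(W) — all W, so L
n=22: →11(L), so W
n=23: →22(W) only, which is W, so L
n=24: →21(L), so W
n=25: →20(W), 24(W) — all W, so L
n=26: →13(L), so W
n=27: →18(W), 24(W), 26(W) — all W, so L
n=28: →21(L), so W
n=29: →28(W) only, which is W, so L
n=30: →15(L), so W
n=31: →30(W) only, which is W, so L
n=32: →31(L), so W
n=33: →22(W), 30(W), 32(W) — all W, so L
n=34: →17(L), so W
n=35: →28(W), 30(W), 34(W) — all W, so L
n=36: →27(L), so W
n=37: →36(W) only, which is W, so L
n=38: →19(L), so W
n=39: →26(W), 36(W), 38(W) — all W, so L
n=40: →35(L), so W
L entries with 1 ≤ n ≤ 40 (n=0 is outside the asked range and is not counted): n = 2, 5, 7, 9, 11, 13, 15, 17, 19, 21, 23, 25, 27, 29, 31, 33, 35, 37, 39; that makes 19.

19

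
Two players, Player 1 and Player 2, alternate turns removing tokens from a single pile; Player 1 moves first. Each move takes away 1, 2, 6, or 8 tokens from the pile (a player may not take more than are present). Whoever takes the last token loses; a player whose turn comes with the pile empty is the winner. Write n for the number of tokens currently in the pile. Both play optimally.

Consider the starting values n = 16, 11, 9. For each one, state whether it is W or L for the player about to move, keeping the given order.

Classify positions by backward induction: terminal positions (no move available) are W. From any other position, the mover wins iff some move reaches an L.
n=0: no move; the opponent has just taken the last token and therefore loses → W
n=1: the only move is to 0(W), a W ⇒ L
n=2: can move to 1, which is L ⇒ W
n=3: can move to 1, which is L ⇒ W
n=4: moves to 3(W), 2(W); every one is W ⇒ L
n=5: can move to 4, which is L ⇒ W
n=6: can move to 4, which is L ⇒ W
n=7: can move to 1, which is L ⇒ W
n=8: moves to 7(W), 6(W), 2(W), 0(W); every one is W ⇒ L
n=9: can move to 8, which is L ⇒ W
n=10: can move to 8, which is L ⇒ W
n=11: moves to 10(W), 9(W), 5(W), 3(W); every one is W ⇒ L
n=12: can move to 11, which is L ⇒ W
n=13: can move to 11, which is L ⇒ W
n=14: can move to 8, which is L ⇒ W
n=15: moves to 14(W), 13(W), 9(W), 7(W); every one is W ⇒ L
n=16: can move to 15, which is L ⇒ W

16: W, 11: L, 9: W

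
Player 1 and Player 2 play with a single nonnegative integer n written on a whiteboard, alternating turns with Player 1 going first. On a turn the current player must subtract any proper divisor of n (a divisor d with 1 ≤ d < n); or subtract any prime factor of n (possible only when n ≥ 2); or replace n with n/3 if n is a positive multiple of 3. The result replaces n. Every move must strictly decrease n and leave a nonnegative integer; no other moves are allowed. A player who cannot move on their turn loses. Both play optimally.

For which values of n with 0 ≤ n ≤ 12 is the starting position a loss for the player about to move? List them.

0, 1, 4, 9

Positions with no move are L. A position that does have a move is losing for the player to move precisely when every available move leads to a winning position for the opponent. Fill in the labels:
n=0: no move → L
n=1: no move → L
n=2: →0(L), so W
n=3: →0(L), so W
n=4: →2(W), 3(W) — all W, so L
n=5: →0(L), so W
n=6: →4(L), so W
n=7: →0(L), so W
n=8: →4(L), so W
n=9: →3(W), 6(W), 8(W) — all W, so L
n=10: →9(L), so W
n=11: →0(L), so W
n=12: →4(L), so W
Reading off the rows marked L gives the requested list; there are 4 such values of n.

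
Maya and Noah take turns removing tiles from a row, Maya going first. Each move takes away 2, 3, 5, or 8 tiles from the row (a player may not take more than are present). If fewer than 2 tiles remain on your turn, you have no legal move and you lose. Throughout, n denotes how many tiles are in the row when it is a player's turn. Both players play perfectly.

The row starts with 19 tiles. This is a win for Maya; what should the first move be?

Label each position W (a win for the player to move) or L (a loss). A position with no legal move is L; any other position is W exactly when some move reaches an L, and L when every move reaches a W.
n=0: no move → L
n=1: no move → L
n=2: reaches L-position 0 → W
n=3: reaches L-position 1 → W
n=4: reaches L-position 1 → W
n=5: reaches L-position 0 → W
n=6: reaches L-position 1 → W
n=7: only reaches 5(W), 4(W), 2(W), all W → L
n=8: reaches L-position 0 → W
n=9: reaches L-position 7 → W
n=10: reaches L-position 7 → W
n=11: only reaches 9(W), 8(W), 6(W), 3(W), all W → L
n=12: reaches L-position 7 → W
n=13: reaches L-position 11 → W
n=14: reaches L-position 11 → W
n=15: reaches L-position 7 → W
n=16: reaches L-position 11 → W
n=17: only reaches 15(W), 14(W), 12(W), 9(W), all W → L
n=18: only reaches 16(W), 15(W), 13(W), 10(W), all W → L
n=19: reaches L-position 17 → W
From 19, the L positions reachable in one move are: 17, 11. Any move reaching one of these is winning.

Remove 2, leaving 17.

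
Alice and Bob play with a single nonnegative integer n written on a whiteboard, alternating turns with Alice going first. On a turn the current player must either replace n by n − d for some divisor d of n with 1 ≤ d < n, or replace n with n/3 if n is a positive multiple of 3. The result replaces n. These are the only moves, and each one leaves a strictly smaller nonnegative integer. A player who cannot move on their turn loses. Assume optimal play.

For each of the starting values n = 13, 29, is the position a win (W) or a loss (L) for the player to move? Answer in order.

Work bottom-up. With no move the player to move loses. Otherwise the position is W if at least one move leads to an L position for the opponent, and L if every move leads to a W.
n=0: no move → L
n=1: no move → L
n=2: reaches L-position 1 → W
n=3: reaches L-position 1 → W
n=4: only reaches 2(W), 3(W), all W → L
n=5: reaches L-position 4 → W
n=6: reaches L-position 4 → W
n=7: only reaches 6(W), which is W → L
n=8: reaches L-position 4 → W
n=9: only reaches 3(W), 6(W), 8(W), all W → L
n=10: reaches L-position 9 → W
n=11: only reaches 10(W), which is W → L
n=12: reaches L-position 4 → W
n=13: only reaches 12(W), which is W → L
n=14: reaches L-position 7 → W
n=15: only reaches 5(W), 10(W), 12(W), 14(W), all W → L
n=16: reaches L-position 15 → W
n=17: only reaches 16(W), which is W → L
n=18: reaches L-position 9 → W
n=19: only reaches 18(W), which is W → L
n=20: reaches L-position 15 → W
n=21: reaches L-position 7 → W
n=22: reaches L-position 11 → W
n=23: only reaches 22(W), which is W → L
n=24: reaches L-position 23 → W
n=25: only reaches 20(W), 24(W), all W → L
n=26: reaches L-position 13 → W
n=27: reaches L-position 9 → W
n=28: only reaches 14(W), 21(W), 24(W), 26(W), 27(W), all W → L
n=29: reaches L-position 28 → W

13: L, 29: W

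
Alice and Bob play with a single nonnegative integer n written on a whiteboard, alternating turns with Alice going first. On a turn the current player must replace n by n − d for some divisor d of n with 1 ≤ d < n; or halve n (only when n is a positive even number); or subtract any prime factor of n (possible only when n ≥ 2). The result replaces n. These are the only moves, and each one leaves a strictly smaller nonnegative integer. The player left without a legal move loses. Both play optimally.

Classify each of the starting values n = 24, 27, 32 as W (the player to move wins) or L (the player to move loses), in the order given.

Compute win/loss labels from the base case upward. A position with no move is L. Any other position is W if it can reach an L in one move, else L.
n=0: no move → L
n=1: no move → L
n=2: reaches L-position 0 → W
n=3: reaches L-position 0 → W
n=4: only reaches 2(W), 3(W), all W → L
n=5: reaches L-position 0 → W
n=6: reaches L-position 4 → W
n=7: reaches L-position 0 → W
n=8: reaches L-position 4 → W
n=9: only reaches 6(W), 8(W), all W → L
n=10: reaches L-position 9 → W
n=11: reaches L-position 0 → W
n=12: reaches L-position 9 → W
n=13: reaches L-position 0 → W
n=14: only reaches 7(W), 12(W), 13(W), all W → L
n=15: reaches L-position 14 → W
n=16: reaches L-position 14 → W
n=17: reaches L-position 0 → W
n=18: reaches L-position 9 → W
n=19: reaches L-position 0 → W
n=20: only reaches 10(W), 15(W), 16(W), 18(W), 19(W), all W → L
n=21: reaches L-position 14 → W
n=22: reaches L-position 20 → W
n=23: reaches L-position 0 → W
n=24: reaches L-position 20 → W
n=25: reaches L-position 20 → W
n=26: only reaches 13(W), 24(W), 25(W), all W → L
n=27: reaches L-position 26 → W
n=28: reaches L-position 14 → W
n=29: reaches L-position 0 → W
n=30: reaches L-position 20 → W
n=31: reaches L-position 0 → W
n=32: only reaches 16(W), 24(W), 28(W), 30(W), 31(W), all W → L

24: W, 27: W, 32: L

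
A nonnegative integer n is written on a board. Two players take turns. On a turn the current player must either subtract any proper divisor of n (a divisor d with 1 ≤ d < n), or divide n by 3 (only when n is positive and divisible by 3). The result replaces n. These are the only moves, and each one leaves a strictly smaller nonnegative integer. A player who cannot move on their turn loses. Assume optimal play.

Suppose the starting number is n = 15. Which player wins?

The second player wins.

Classify positions by backward induction: terminal positions (no move available) are L. From any other position, the mover wins iff some move reaches an L.
n=0: no move → L
n=1: no move → L
n=2: reaches L-position 1 → W
n=3: reaches L-position 1 → W
n=4: only reaches 2(W), 3(W), all W → L
n=5: reaches L-position 4 → W
n=6: reaches L-position 4 → W
n=7: only reaches 6(W), which is W → L
n=8: reaches L-position 4 → W
n=9: only reaches 3(W), 6(W), 8(W), all W → L
n=10: reaches L-position 9 → W
n=11: only reaches 10(W), which is W → L
n=12: reaches L-position 4 → W
n=13: only reaches 12(W), which is W → L
n=14: reaches L-position 7 → W
n=15: only reaches 5(W), 10(W), 12(W), 14(W), all W → L
The starting position 15 is L: whatever the player to move does, the opponent receives a W position.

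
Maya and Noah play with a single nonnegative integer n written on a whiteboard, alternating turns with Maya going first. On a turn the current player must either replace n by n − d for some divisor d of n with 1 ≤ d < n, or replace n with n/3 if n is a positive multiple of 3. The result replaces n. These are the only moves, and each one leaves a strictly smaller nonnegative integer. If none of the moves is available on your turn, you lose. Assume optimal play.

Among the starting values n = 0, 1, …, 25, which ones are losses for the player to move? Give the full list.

0, 1, 4, 7, 9, 11, 13, 15, 17, 19, 23, 25

Label each position W (a win for the player to move) or L (a loss). A position with no legal move is L; any other position is W exactly when some move reaches an L, and L when every move reaches a W.
n=0: no move → L
n=1: no move → L
n=2: can move to 1, which is L ⇒ W
n=3: can move to 1, which is L ⇒ W
n=4: moves to 2(W), 3(W); every one is W ⇒ L
n=5: can move to 4, which is L ⇒ W
n=6: can move to 4, which is L ⇒ W
n=7: the only move is to 6(W), a W ⇒ L
n=8: can move to 4, which is L ⇒ W
n=9: moves to 3(W), 6(W), 8(W); every one is W ⇒ L
n=10: can move to 9, which is L ⇒ W
n=11: the only move is to 10(W), a W ⇒ L
n=12: can move to 4, which is L ⇒ W
n=13: the only move is to 12(W), a W ⇒ L
n=14: can move to 7, which is L ⇒ W
n=15: moves to 5(W), 10(W), 12(W), 14(W); every one is W ⇒ L
n=16: can move to 15, which is L ⇒ W
n=17: the only move is to 16(W), a W ⇒ L
n=18: can move to 9, which is L ⇒ W
n=19: the only move is to 18(W), a W ⇒ L
n=20: can move to 15, which is L ⇒ W
n=21: can move to 7, which is L ⇒ W
n=22: can move to 11, which is L ⇒ W
n=23: the only move is to 22(W), a W ⇒ L
n=24: can move to 23, which is L ⇒ W
n=25: moves to 20(W), 24(W); every one is W ⇒ L
Reading off the rows marked L gives the requested list; there are 12 such values of n.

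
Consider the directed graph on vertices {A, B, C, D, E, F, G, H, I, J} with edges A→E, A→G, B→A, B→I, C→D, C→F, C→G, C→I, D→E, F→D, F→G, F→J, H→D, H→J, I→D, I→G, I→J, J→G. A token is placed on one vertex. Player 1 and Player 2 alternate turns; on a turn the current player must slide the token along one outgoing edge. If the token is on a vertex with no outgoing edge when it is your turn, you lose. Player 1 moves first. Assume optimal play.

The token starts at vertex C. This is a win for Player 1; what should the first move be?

Compute win/loss labels from the base case upward. A position with no move is L. Any other position is W if it can reach an L in one move, else L.
Every edge goes from a vertex to one that appears earlier in the order E, G, A, J, D, F, I, B, C, H, so processing vertices in that order labels each vertex after all of its successors.
E: no outgoing edge → L
G: no outgoing edge → L
A: →G(L), so W
J: →G(L), so W
D: →E(L), so W
F: →G(L), so W
I: →G(L), so W
B: →I(W), A(W) — all W, so L
C: →G(L), so W
H: →D(W), J(W) — all W, so L
From C, the L positions reachable in one move are: G.

Move to G.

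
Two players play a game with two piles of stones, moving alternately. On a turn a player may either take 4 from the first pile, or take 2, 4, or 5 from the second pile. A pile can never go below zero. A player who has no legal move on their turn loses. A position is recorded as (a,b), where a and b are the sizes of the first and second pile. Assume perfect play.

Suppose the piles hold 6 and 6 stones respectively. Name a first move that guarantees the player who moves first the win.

Compute win/loss labels from the base case upward. A position with no move is L. Any other position is W if it can reach an L in one move, else L.
No move ever increases a pile, so every position that can arise here has a ≤ 6 and b ≤ 6; it is enough to label the cells with 0 ≤ a ≤ 6 and 0 ≤ b ≤ 6.
Every move lowers a or b (never raises either), so fill the grid row by row in increasing a, and left to right within a row: each cell's successors are then already labelled.
      b=0  b=1  b=2  b=3  b=4  b=5  b=6
a=0:    L    L    W    W    W    W    W
a=1:    L    L    W    W    W    W    W
a=2:    L    L    W    W    W    W    W
a=3:    L    L    W    W    W    W    W
a=4:    W    W    L    L    W    W    W
a=5:    W    W    L    L    W    W    W
a=6:    W    W    L    L    W    W    W
Cells with no legal move (terminal, hence L): (0,0), (0,1), (1,0), (1,1), (2,0), (2,1), (3,0), (3,1).
The remaining L cells, each justified by listing all of its moves:
(4,2): L (options (0,2)(W), (4,0)(W) are all W)
(4,3): L (options (0,3)(W), (4,1)(W) are all W)
(5,2): L (options (1,2)(W), (5,0)(W) are all W)
(5,3): L (options (1,3)(W), (5,1)(W) are all W)
(6,2): L (options (2,2)(W), (6,0)(W) are all W)
(6,3): L (options (2,3)(W), (6,1)(W) are all W)
Every other cell has at least one move into one of the L cells above, so it is W.
From (6,6), the L positions reachable in one move are: (6,2).

Move to (6,2).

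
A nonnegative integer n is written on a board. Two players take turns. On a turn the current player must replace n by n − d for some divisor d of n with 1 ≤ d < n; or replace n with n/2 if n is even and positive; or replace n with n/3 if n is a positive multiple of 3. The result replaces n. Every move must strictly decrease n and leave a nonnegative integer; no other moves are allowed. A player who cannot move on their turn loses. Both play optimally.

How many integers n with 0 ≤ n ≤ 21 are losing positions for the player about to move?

Label each position W (a win for the player to move) or L (a loss). A position with no legal move is L; any other position is W exactly when some move reaches an L, and L when every move reaches a W.
n=0: no move → L
n=1: no move → L
n=2: reaches L-position 1 → W
n=3: reaches L-position 1 → W
n=4: only reaches 2(W), 3(W), all W → L
n=5: reaches L-position 4 → W
n=6: reaches L-position 4 → W
n=7: only reaches 6(W), which is W → L
n=8: reaches L-position 4 → W
n=9: only reaches 3(W), 6(W), 8(W), all W → L
n=10: reaches L-position 9 → W
n=11: only reaches 10(W), which is W → L
n=12: reaches L-position 4 → W
n=13: only reaches 12(W), which is W → L
n=14: reaches L-position 7 → W
n=15: only reaches 5(W), 10(W), 12(W), 14(W), all W → L
n=16: reaches L-position 15 → W
n=17: only reaches 16(W), which is W → L
n=18: reaches L-position 9 → W
n=19: only reaches 18(W), which is W → L
n=20: reaches L-position 15 → W
n=21: reaches L-position 7 → W
L entries with 0 ≤ n ≤ 21: n = 0, 1, 4, 7, 9, 11, 13, 15, 17, 19; that makes 10.

10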